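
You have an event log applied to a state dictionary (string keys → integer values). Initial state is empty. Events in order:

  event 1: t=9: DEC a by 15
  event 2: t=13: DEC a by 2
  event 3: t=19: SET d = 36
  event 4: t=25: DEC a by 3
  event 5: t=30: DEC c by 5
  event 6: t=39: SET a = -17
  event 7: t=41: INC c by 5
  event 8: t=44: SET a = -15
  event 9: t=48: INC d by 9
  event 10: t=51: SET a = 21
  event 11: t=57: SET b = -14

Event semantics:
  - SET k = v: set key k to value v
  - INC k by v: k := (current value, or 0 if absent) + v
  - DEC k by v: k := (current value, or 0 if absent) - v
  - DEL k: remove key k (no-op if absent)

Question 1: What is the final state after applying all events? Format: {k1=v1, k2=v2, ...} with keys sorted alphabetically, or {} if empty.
  after event 1 (t=9: DEC a by 15): {a=-15}
  after event 2 (t=13: DEC a by 2): {a=-17}
  after event 3 (t=19: SET d = 36): {a=-17, d=36}
  after event 4 (t=25: DEC a by 3): {a=-20, d=36}
  after event 5 (t=30: DEC c by 5): {a=-20, c=-5, d=36}
  after event 6 (t=39: SET a = -17): {a=-17, c=-5, d=36}
  after event 7 (t=41: INC c by 5): {a=-17, c=0, d=36}
  after event 8 (t=44: SET a = -15): {a=-15, c=0, d=36}
  after event 9 (t=48: INC d by 9): {a=-15, c=0, d=45}
  after event 10 (t=51: SET a = 21): {a=21, c=0, d=45}
  after event 11 (t=57: SET b = -14): {a=21, b=-14, c=0, d=45}

Answer: {a=21, b=-14, c=0, d=45}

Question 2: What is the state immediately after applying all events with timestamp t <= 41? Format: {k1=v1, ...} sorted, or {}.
Answer: {a=-17, c=0, d=36}

Derivation:
Apply events with t <= 41 (7 events):
  after event 1 (t=9: DEC a by 15): {a=-15}
  after event 2 (t=13: DEC a by 2): {a=-17}
  after event 3 (t=19: SET d = 36): {a=-17, d=36}
  after event 4 (t=25: DEC a by 3): {a=-20, d=36}
  after event 5 (t=30: DEC c by 5): {a=-20, c=-5, d=36}
  after event 6 (t=39: SET a = -17): {a=-17, c=-5, d=36}
  after event 7 (t=41: INC c by 5): {a=-17, c=0, d=36}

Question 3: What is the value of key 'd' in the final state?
Track key 'd' through all 11 events:
  event 1 (t=9: DEC a by 15): d unchanged
  event 2 (t=13: DEC a by 2): d unchanged
  event 3 (t=19: SET d = 36): d (absent) -> 36
  event 4 (t=25: DEC a by 3): d unchanged
  event 5 (t=30: DEC c by 5): d unchanged
  event 6 (t=39: SET a = -17): d unchanged
  event 7 (t=41: INC c by 5): d unchanged
  event 8 (t=44: SET a = -15): d unchanged
  event 9 (t=48: INC d by 9): d 36 -> 45
  event 10 (t=51: SET a = 21): d unchanged
  event 11 (t=57: SET b = -14): d unchanged
Final: d = 45

Answer: 45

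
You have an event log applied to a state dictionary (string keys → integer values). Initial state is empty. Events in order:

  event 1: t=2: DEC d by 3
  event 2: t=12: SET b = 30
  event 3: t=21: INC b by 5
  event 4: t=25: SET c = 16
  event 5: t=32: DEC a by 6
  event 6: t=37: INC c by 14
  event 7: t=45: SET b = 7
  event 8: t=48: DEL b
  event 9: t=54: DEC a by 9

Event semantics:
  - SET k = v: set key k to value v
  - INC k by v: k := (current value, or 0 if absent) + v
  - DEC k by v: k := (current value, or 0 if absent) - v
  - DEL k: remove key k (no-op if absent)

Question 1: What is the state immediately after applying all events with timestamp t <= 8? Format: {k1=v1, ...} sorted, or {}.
Answer: {d=-3}

Derivation:
Apply events with t <= 8 (1 events):
  after event 1 (t=2: DEC d by 3): {d=-3}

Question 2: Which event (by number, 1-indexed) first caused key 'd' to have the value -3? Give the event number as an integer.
Answer: 1

Derivation:
Looking for first event where d becomes -3:
  event 1: d (absent) -> -3  <-- first match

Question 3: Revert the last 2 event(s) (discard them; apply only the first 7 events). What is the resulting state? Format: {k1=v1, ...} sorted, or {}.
Keep first 7 events (discard last 2):
  after event 1 (t=2: DEC d by 3): {d=-3}
  after event 2 (t=12: SET b = 30): {b=30, d=-3}
  after event 3 (t=21: INC b by 5): {b=35, d=-3}
  after event 4 (t=25: SET c = 16): {b=35, c=16, d=-3}
  after event 5 (t=32: DEC a by 6): {a=-6, b=35, c=16, d=-3}
  after event 6 (t=37: INC c by 14): {a=-6, b=35, c=30, d=-3}
  after event 7 (t=45: SET b = 7): {a=-6, b=7, c=30, d=-3}

Answer: {a=-6, b=7, c=30, d=-3}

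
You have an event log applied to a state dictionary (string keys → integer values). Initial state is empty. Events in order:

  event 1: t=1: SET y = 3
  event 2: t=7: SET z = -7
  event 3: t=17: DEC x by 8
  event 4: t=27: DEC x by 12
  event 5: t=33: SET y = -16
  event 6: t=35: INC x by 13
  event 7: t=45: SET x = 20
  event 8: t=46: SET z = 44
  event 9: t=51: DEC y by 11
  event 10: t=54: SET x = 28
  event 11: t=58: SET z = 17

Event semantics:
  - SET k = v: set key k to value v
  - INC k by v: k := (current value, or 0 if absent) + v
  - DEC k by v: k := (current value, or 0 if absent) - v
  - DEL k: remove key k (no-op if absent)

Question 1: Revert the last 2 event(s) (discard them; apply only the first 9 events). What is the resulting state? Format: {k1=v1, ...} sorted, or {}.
Answer: {x=20, y=-27, z=44}

Derivation:
Keep first 9 events (discard last 2):
  after event 1 (t=1: SET y = 3): {y=3}
  after event 2 (t=7: SET z = -7): {y=3, z=-7}
  after event 3 (t=17: DEC x by 8): {x=-8, y=3, z=-7}
  after event 4 (t=27: DEC x by 12): {x=-20, y=3, z=-7}
  after event 5 (t=33: SET y = -16): {x=-20, y=-16, z=-7}
  after event 6 (t=35: INC x by 13): {x=-7, y=-16, z=-7}
  after event 7 (t=45: SET x = 20): {x=20, y=-16, z=-7}
  after event 8 (t=46: SET z = 44): {x=20, y=-16, z=44}
  after event 9 (t=51: DEC y by 11): {x=20, y=-27, z=44}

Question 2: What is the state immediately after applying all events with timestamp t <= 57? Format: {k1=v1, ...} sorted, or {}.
Apply events with t <= 57 (10 events):
  after event 1 (t=1: SET y = 3): {y=3}
  after event 2 (t=7: SET z = -7): {y=3, z=-7}
  after event 3 (t=17: DEC x by 8): {x=-8, y=3, z=-7}
  after event 4 (t=27: DEC x by 12): {x=-20, y=3, z=-7}
  after event 5 (t=33: SET y = -16): {x=-20, y=-16, z=-7}
  after event 6 (t=35: INC x by 13): {x=-7, y=-16, z=-7}
  after event 7 (t=45: SET x = 20): {x=20, y=-16, z=-7}
  after event 8 (t=46: SET z = 44): {x=20, y=-16, z=44}
  after event 9 (t=51: DEC y by 11): {x=20, y=-27, z=44}
  after event 10 (t=54: SET x = 28): {x=28, y=-27, z=44}

Answer: {x=28, y=-27, z=44}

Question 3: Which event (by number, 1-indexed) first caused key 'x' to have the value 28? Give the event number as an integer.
Looking for first event where x becomes 28:
  event 3: x = -8
  event 4: x = -20
  event 5: x = -20
  event 6: x = -7
  event 7: x = 20
  event 8: x = 20
  event 9: x = 20
  event 10: x 20 -> 28  <-- first match

Answer: 10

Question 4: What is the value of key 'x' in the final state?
Track key 'x' through all 11 events:
  event 1 (t=1: SET y = 3): x unchanged
  event 2 (t=7: SET z = -7): x unchanged
  event 3 (t=17: DEC x by 8): x (absent) -> -8
  event 4 (t=27: DEC x by 12): x -8 -> -20
  event 5 (t=33: SET y = -16): x unchanged
  event 6 (t=35: INC x by 13): x -20 -> -7
  event 7 (t=45: SET x = 20): x -7 -> 20
  event 8 (t=46: SET z = 44): x unchanged
  event 9 (t=51: DEC y by 11): x unchanged
  event 10 (t=54: SET x = 28): x 20 -> 28
  event 11 (t=58: SET z = 17): x unchanged
Final: x = 28

Answer: 28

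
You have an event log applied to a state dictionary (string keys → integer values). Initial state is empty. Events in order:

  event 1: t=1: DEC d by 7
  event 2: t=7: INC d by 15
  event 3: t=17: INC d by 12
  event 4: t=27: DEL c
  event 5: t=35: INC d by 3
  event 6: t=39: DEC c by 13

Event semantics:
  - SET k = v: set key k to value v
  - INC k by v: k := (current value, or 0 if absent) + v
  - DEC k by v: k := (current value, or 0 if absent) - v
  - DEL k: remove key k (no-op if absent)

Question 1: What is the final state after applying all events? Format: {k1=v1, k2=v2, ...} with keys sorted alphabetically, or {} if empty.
Answer: {c=-13, d=23}

Derivation:
  after event 1 (t=1: DEC d by 7): {d=-7}
  after event 2 (t=7: INC d by 15): {d=8}
  after event 3 (t=17: INC d by 12): {d=20}
  after event 4 (t=27: DEL c): {d=20}
  after event 5 (t=35: INC d by 3): {d=23}
  after event 6 (t=39: DEC c by 13): {c=-13, d=23}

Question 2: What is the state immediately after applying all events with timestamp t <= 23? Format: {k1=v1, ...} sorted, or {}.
Apply events with t <= 23 (3 events):
  after event 1 (t=1: DEC d by 7): {d=-7}
  after event 2 (t=7: INC d by 15): {d=8}
  after event 3 (t=17: INC d by 12): {d=20}

Answer: {d=20}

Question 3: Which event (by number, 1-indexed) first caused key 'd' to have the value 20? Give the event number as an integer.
Answer: 3

Derivation:
Looking for first event where d becomes 20:
  event 1: d = -7
  event 2: d = 8
  event 3: d 8 -> 20  <-- first match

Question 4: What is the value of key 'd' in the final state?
Answer: 23

Derivation:
Track key 'd' through all 6 events:
  event 1 (t=1: DEC d by 7): d (absent) -> -7
  event 2 (t=7: INC d by 15): d -7 -> 8
  event 3 (t=17: INC d by 12): d 8 -> 20
  event 4 (t=27: DEL c): d unchanged
  event 5 (t=35: INC d by 3): d 20 -> 23
  event 6 (t=39: DEC c by 13): d unchanged
Final: d = 23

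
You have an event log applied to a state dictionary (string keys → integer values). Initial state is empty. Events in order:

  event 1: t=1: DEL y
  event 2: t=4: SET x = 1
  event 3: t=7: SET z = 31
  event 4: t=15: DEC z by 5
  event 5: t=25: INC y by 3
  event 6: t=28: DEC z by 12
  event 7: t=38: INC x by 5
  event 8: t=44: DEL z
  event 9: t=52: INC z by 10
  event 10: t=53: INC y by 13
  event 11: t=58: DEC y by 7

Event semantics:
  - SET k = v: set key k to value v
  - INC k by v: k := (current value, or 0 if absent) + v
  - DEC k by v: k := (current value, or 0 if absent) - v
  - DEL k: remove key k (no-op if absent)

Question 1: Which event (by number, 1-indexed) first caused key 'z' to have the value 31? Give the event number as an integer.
Looking for first event where z becomes 31:
  event 3: z (absent) -> 31  <-- first match

Answer: 3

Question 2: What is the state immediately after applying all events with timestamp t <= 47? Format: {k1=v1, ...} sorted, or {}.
Apply events with t <= 47 (8 events):
  after event 1 (t=1: DEL y): {}
  after event 2 (t=4: SET x = 1): {x=1}
  after event 3 (t=7: SET z = 31): {x=1, z=31}
  after event 4 (t=15: DEC z by 5): {x=1, z=26}
  after event 5 (t=25: INC y by 3): {x=1, y=3, z=26}
  after event 6 (t=28: DEC z by 12): {x=1, y=3, z=14}
  after event 7 (t=38: INC x by 5): {x=6, y=3, z=14}
  after event 8 (t=44: DEL z): {x=6, y=3}

Answer: {x=6, y=3}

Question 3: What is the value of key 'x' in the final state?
Answer: 6

Derivation:
Track key 'x' through all 11 events:
  event 1 (t=1: DEL y): x unchanged
  event 2 (t=4: SET x = 1): x (absent) -> 1
  event 3 (t=7: SET z = 31): x unchanged
  event 4 (t=15: DEC z by 5): x unchanged
  event 5 (t=25: INC y by 3): x unchanged
  event 6 (t=28: DEC z by 12): x unchanged
  event 7 (t=38: INC x by 5): x 1 -> 6
  event 8 (t=44: DEL z): x unchanged
  event 9 (t=52: INC z by 10): x unchanged
  event 10 (t=53: INC y by 13): x unchanged
  event 11 (t=58: DEC y by 7): x unchanged
Final: x = 6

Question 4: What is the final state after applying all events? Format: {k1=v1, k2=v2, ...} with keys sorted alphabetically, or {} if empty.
Answer: {x=6, y=9, z=10}

Derivation:
  after event 1 (t=1: DEL y): {}
  after event 2 (t=4: SET x = 1): {x=1}
  after event 3 (t=7: SET z = 31): {x=1, z=31}
  after event 4 (t=15: DEC z by 5): {x=1, z=26}
  after event 5 (t=25: INC y by 3): {x=1, y=3, z=26}
  after event 6 (t=28: DEC z by 12): {x=1, y=3, z=14}
  after event 7 (t=38: INC x by 5): {x=6, y=3, z=14}
  after event 8 (t=44: DEL z): {x=6, y=3}
  after event 9 (t=52: INC z by 10): {x=6, y=3, z=10}
  after event 10 (t=53: INC y by 13): {x=6, y=16, z=10}
  after event 11 (t=58: DEC y by 7): {x=6, y=9, z=10}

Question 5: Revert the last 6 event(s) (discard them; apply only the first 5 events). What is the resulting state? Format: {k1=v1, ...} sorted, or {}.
Answer: {x=1, y=3, z=26}

Derivation:
Keep first 5 events (discard last 6):
  after event 1 (t=1: DEL y): {}
  after event 2 (t=4: SET x = 1): {x=1}
  after event 3 (t=7: SET z = 31): {x=1, z=31}
  after event 4 (t=15: DEC z by 5): {x=1, z=26}
  after event 5 (t=25: INC y by 3): {x=1, y=3, z=26}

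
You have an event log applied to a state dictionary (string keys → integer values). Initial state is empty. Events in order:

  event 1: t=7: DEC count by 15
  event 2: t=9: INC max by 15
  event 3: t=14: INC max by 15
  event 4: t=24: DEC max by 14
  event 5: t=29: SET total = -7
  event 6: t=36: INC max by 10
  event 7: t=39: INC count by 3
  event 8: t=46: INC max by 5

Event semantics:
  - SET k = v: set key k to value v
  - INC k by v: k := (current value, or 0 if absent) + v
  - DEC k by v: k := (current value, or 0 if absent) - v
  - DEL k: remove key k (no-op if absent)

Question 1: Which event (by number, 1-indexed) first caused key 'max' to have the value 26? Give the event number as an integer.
Looking for first event where max becomes 26:
  event 2: max = 15
  event 3: max = 30
  event 4: max = 16
  event 5: max = 16
  event 6: max 16 -> 26  <-- first match

Answer: 6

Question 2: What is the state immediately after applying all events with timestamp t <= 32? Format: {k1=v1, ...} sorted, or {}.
Answer: {count=-15, max=16, total=-7}

Derivation:
Apply events with t <= 32 (5 events):
  after event 1 (t=7: DEC count by 15): {count=-15}
  after event 2 (t=9: INC max by 15): {count=-15, max=15}
  after event 3 (t=14: INC max by 15): {count=-15, max=30}
  after event 4 (t=24: DEC max by 14): {count=-15, max=16}
  after event 5 (t=29: SET total = -7): {count=-15, max=16, total=-7}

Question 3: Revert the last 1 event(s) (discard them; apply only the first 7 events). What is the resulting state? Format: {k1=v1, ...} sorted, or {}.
Keep first 7 events (discard last 1):
  after event 1 (t=7: DEC count by 15): {count=-15}
  after event 2 (t=9: INC max by 15): {count=-15, max=15}
  after event 3 (t=14: INC max by 15): {count=-15, max=30}
  after event 4 (t=24: DEC max by 14): {count=-15, max=16}
  after event 5 (t=29: SET total = -7): {count=-15, max=16, total=-7}
  after event 6 (t=36: INC max by 10): {count=-15, max=26, total=-7}
  after event 7 (t=39: INC count by 3): {count=-12, max=26, total=-7}

Answer: {count=-12, max=26, total=-7}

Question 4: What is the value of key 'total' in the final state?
Track key 'total' through all 8 events:
  event 1 (t=7: DEC count by 15): total unchanged
  event 2 (t=9: INC max by 15): total unchanged
  event 3 (t=14: INC max by 15): total unchanged
  event 4 (t=24: DEC max by 14): total unchanged
  event 5 (t=29: SET total = -7): total (absent) -> -7
  event 6 (t=36: INC max by 10): total unchanged
  event 7 (t=39: INC count by 3): total unchanged
  event 8 (t=46: INC max by 5): total unchanged
Final: total = -7

Answer: -7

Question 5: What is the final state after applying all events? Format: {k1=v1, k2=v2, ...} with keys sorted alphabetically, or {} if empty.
  after event 1 (t=7: DEC count by 15): {count=-15}
  after event 2 (t=9: INC max by 15): {count=-15, max=15}
  after event 3 (t=14: INC max by 15): {count=-15, max=30}
  after event 4 (t=24: DEC max by 14): {count=-15, max=16}
  after event 5 (t=29: SET total = -7): {count=-15, max=16, total=-7}
  after event 6 (t=36: INC max by 10): {count=-15, max=26, total=-7}
  after event 7 (t=39: INC count by 3): {count=-12, max=26, total=-7}
  after event 8 (t=46: INC max by 5): {count=-12, max=31, total=-7}

Answer: {count=-12, max=31, total=-7}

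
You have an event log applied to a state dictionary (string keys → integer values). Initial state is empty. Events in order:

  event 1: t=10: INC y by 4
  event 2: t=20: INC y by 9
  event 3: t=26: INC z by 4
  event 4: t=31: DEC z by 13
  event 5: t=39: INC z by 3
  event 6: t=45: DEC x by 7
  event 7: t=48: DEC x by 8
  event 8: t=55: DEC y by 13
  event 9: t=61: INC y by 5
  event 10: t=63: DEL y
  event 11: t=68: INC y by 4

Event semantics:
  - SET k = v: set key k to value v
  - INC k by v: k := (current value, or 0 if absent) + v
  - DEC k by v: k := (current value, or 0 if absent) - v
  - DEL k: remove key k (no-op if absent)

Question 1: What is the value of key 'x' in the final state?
Answer: -15

Derivation:
Track key 'x' through all 11 events:
  event 1 (t=10: INC y by 4): x unchanged
  event 2 (t=20: INC y by 9): x unchanged
  event 3 (t=26: INC z by 4): x unchanged
  event 4 (t=31: DEC z by 13): x unchanged
  event 5 (t=39: INC z by 3): x unchanged
  event 6 (t=45: DEC x by 7): x (absent) -> -7
  event 7 (t=48: DEC x by 8): x -7 -> -15
  event 8 (t=55: DEC y by 13): x unchanged
  event 9 (t=61: INC y by 5): x unchanged
  event 10 (t=63: DEL y): x unchanged
  event 11 (t=68: INC y by 4): x unchanged
Final: x = -15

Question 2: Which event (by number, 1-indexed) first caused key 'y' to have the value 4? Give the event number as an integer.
Answer: 1

Derivation:
Looking for first event where y becomes 4:
  event 1: y (absent) -> 4  <-- first match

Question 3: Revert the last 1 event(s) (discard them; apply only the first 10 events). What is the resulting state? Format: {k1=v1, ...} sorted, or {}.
Answer: {x=-15, z=-6}

Derivation:
Keep first 10 events (discard last 1):
  after event 1 (t=10: INC y by 4): {y=4}
  after event 2 (t=20: INC y by 9): {y=13}
  after event 3 (t=26: INC z by 4): {y=13, z=4}
  after event 4 (t=31: DEC z by 13): {y=13, z=-9}
  after event 5 (t=39: INC z by 3): {y=13, z=-6}
  after event 6 (t=45: DEC x by 7): {x=-7, y=13, z=-6}
  after event 7 (t=48: DEC x by 8): {x=-15, y=13, z=-6}
  after event 8 (t=55: DEC y by 13): {x=-15, y=0, z=-6}
  after event 9 (t=61: INC y by 5): {x=-15, y=5, z=-6}
  after event 10 (t=63: DEL y): {x=-15, z=-6}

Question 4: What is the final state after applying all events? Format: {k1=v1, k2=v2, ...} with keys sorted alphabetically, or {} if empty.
Answer: {x=-15, y=4, z=-6}

Derivation:
  after event 1 (t=10: INC y by 4): {y=4}
  after event 2 (t=20: INC y by 9): {y=13}
  after event 3 (t=26: INC z by 4): {y=13, z=4}
  after event 4 (t=31: DEC z by 13): {y=13, z=-9}
  after event 5 (t=39: INC z by 3): {y=13, z=-6}
  after event 6 (t=45: DEC x by 7): {x=-7, y=13, z=-6}
  after event 7 (t=48: DEC x by 8): {x=-15, y=13, z=-6}
  after event 8 (t=55: DEC y by 13): {x=-15, y=0, z=-6}
  after event 9 (t=61: INC y by 5): {x=-15, y=5, z=-6}
  after event 10 (t=63: DEL y): {x=-15, z=-6}
  after event 11 (t=68: INC y by 4): {x=-15, y=4, z=-6}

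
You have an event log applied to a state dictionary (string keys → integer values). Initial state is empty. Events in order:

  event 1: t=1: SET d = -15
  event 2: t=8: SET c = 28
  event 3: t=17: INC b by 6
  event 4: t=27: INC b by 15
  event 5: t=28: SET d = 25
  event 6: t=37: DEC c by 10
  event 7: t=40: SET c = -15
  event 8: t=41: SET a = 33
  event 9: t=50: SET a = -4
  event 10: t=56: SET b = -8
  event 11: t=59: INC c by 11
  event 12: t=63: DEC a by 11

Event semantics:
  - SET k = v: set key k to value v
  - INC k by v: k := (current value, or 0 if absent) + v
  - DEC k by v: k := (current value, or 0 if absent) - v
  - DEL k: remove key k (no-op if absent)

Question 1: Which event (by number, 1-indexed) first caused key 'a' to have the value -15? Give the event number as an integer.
Answer: 12

Derivation:
Looking for first event where a becomes -15:
  event 8: a = 33
  event 9: a = -4
  event 10: a = -4
  event 11: a = -4
  event 12: a -4 -> -15  <-- first match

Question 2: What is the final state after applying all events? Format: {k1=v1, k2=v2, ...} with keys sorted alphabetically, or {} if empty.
Answer: {a=-15, b=-8, c=-4, d=25}

Derivation:
  after event 1 (t=1: SET d = -15): {d=-15}
  after event 2 (t=8: SET c = 28): {c=28, d=-15}
  after event 3 (t=17: INC b by 6): {b=6, c=28, d=-15}
  after event 4 (t=27: INC b by 15): {b=21, c=28, d=-15}
  after event 5 (t=28: SET d = 25): {b=21, c=28, d=25}
  after event 6 (t=37: DEC c by 10): {b=21, c=18, d=25}
  after event 7 (t=40: SET c = -15): {b=21, c=-15, d=25}
  after event 8 (t=41: SET a = 33): {a=33, b=21, c=-15, d=25}
  after event 9 (t=50: SET a = -4): {a=-4, b=21, c=-15, d=25}
  after event 10 (t=56: SET b = -8): {a=-4, b=-8, c=-15, d=25}
  after event 11 (t=59: INC c by 11): {a=-4, b=-8, c=-4, d=25}
  after event 12 (t=63: DEC a by 11): {a=-15, b=-8, c=-4, d=25}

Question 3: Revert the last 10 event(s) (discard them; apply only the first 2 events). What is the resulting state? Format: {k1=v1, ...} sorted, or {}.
Keep first 2 events (discard last 10):
  after event 1 (t=1: SET d = -15): {d=-15}
  after event 2 (t=8: SET c = 28): {c=28, d=-15}

Answer: {c=28, d=-15}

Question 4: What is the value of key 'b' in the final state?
Track key 'b' through all 12 events:
  event 1 (t=1: SET d = -15): b unchanged
  event 2 (t=8: SET c = 28): b unchanged
  event 3 (t=17: INC b by 6): b (absent) -> 6
  event 4 (t=27: INC b by 15): b 6 -> 21
  event 5 (t=28: SET d = 25): b unchanged
  event 6 (t=37: DEC c by 10): b unchanged
  event 7 (t=40: SET c = -15): b unchanged
  event 8 (t=41: SET a = 33): b unchanged
  event 9 (t=50: SET a = -4): b unchanged
  event 10 (t=56: SET b = -8): b 21 -> -8
  event 11 (t=59: INC c by 11): b unchanged
  event 12 (t=63: DEC a by 11): b unchanged
Final: b = -8

Answer: -8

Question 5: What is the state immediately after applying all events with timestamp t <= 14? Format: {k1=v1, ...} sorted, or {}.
Answer: {c=28, d=-15}

Derivation:
Apply events with t <= 14 (2 events):
  after event 1 (t=1: SET d = -15): {d=-15}
  after event 2 (t=8: SET c = 28): {c=28, d=-15}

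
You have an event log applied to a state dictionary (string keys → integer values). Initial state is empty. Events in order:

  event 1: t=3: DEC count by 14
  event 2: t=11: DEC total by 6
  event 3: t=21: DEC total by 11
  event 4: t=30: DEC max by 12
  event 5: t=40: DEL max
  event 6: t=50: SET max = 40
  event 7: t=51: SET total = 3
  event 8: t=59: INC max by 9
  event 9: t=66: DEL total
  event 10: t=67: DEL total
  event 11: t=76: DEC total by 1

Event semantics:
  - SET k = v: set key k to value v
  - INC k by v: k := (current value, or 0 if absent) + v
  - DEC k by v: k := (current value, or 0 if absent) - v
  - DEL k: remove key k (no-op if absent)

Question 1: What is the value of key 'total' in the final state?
Track key 'total' through all 11 events:
  event 1 (t=3: DEC count by 14): total unchanged
  event 2 (t=11: DEC total by 6): total (absent) -> -6
  event 3 (t=21: DEC total by 11): total -6 -> -17
  event 4 (t=30: DEC max by 12): total unchanged
  event 5 (t=40: DEL max): total unchanged
  event 6 (t=50: SET max = 40): total unchanged
  event 7 (t=51: SET total = 3): total -17 -> 3
  event 8 (t=59: INC max by 9): total unchanged
  event 9 (t=66: DEL total): total 3 -> (absent)
  event 10 (t=67: DEL total): total (absent) -> (absent)
  event 11 (t=76: DEC total by 1): total (absent) -> -1
Final: total = -1

Answer: -1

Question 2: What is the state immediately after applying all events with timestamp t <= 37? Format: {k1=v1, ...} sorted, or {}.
Answer: {count=-14, max=-12, total=-17}

Derivation:
Apply events with t <= 37 (4 events):
  after event 1 (t=3: DEC count by 14): {count=-14}
  after event 2 (t=11: DEC total by 6): {count=-14, total=-6}
  after event 3 (t=21: DEC total by 11): {count=-14, total=-17}
  after event 4 (t=30: DEC max by 12): {count=-14, max=-12, total=-17}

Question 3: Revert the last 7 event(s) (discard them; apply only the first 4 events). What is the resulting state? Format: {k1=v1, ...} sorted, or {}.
Keep first 4 events (discard last 7):
  after event 1 (t=3: DEC count by 14): {count=-14}
  after event 2 (t=11: DEC total by 6): {count=-14, total=-6}
  after event 3 (t=21: DEC total by 11): {count=-14, total=-17}
  after event 4 (t=30: DEC max by 12): {count=-14, max=-12, total=-17}

Answer: {count=-14, max=-12, total=-17}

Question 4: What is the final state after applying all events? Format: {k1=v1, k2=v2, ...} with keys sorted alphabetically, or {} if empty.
Answer: {count=-14, max=49, total=-1}

Derivation:
  after event 1 (t=3: DEC count by 14): {count=-14}
  after event 2 (t=11: DEC total by 6): {count=-14, total=-6}
  after event 3 (t=21: DEC total by 11): {count=-14, total=-17}
  after event 4 (t=30: DEC max by 12): {count=-14, max=-12, total=-17}
  after event 5 (t=40: DEL max): {count=-14, total=-17}
  after event 6 (t=50: SET max = 40): {count=-14, max=40, total=-17}
  after event 7 (t=51: SET total = 3): {count=-14, max=40, total=3}
  after event 8 (t=59: INC max by 9): {count=-14, max=49, total=3}
  after event 9 (t=66: DEL total): {count=-14, max=49}
  after event 10 (t=67: DEL total): {count=-14, max=49}
  after event 11 (t=76: DEC total by 1): {count=-14, max=49, total=-1}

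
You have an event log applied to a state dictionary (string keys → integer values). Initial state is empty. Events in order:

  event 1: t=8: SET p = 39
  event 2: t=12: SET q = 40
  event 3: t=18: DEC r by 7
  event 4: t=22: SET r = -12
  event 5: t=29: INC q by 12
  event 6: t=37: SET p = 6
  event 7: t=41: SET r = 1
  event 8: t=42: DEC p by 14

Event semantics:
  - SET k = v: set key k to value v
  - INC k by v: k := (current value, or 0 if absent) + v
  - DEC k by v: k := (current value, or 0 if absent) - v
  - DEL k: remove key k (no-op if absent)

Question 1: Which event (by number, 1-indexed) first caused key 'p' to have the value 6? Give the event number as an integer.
Answer: 6

Derivation:
Looking for first event where p becomes 6:
  event 1: p = 39
  event 2: p = 39
  event 3: p = 39
  event 4: p = 39
  event 5: p = 39
  event 6: p 39 -> 6  <-- first match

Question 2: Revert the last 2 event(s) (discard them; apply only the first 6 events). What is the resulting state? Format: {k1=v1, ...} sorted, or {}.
Keep first 6 events (discard last 2):
  after event 1 (t=8: SET p = 39): {p=39}
  after event 2 (t=12: SET q = 40): {p=39, q=40}
  after event 3 (t=18: DEC r by 7): {p=39, q=40, r=-7}
  after event 4 (t=22: SET r = -12): {p=39, q=40, r=-12}
  after event 5 (t=29: INC q by 12): {p=39, q=52, r=-12}
  after event 6 (t=37: SET p = 6): {p=6, q=52, r=-12}

Answer: {p=6, q=52, r=-12}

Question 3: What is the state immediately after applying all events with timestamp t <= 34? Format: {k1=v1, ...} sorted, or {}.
Answer: {p=39, q=52, r=-12}

Derivation:
Apply events with t <= 34 (5 events):
  after event 1 (t=8: SET p = 39): {p=39}
  after event 2 (t=12: SET q = 40): {p=39, q=40}
  after event 3 (t=18: DEC r by 7): {p=39, q=40, r=-7}
  after event 4 (t=22: SET r = -12): {p=39, q=40, r=-12}
  after event 5 (t=29: INC q by 12): {p=39, q=52, r=-12}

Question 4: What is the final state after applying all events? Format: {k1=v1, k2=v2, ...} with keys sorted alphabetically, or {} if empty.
Answer: {p=-8, q=52, r=1}

Derivation:
  after event 1 (t=8: SET p = 39): {p=39}
  after event 2 (t=12: SET q = 40): {p=39, q=40}
  after event 3 (t=18: DEC r by 7): {p=39, q=40, r=-7}
  after event 4 (t=22: SET r = -12): {p=39, q=40, r=-12}
  after event 5 (t=29: INC q by 12): {p=39, q=52, r=-12}
  after event 6 (t=37: SET p = 6): {p=6, q=52, r=-12}
  after event 7 (t=41: SET r = 1): {p=6, q=52, r=1}
  after event 8 (t=42: DEC p by 14): {p=-8, q=52, r=1}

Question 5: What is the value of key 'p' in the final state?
Track key 'p' through all 8 events:
  event 1 (t=8: SET p = 39): p (absent) -> 39
  event 2 (t=12: SET q = 40): p unchanged
  event 3 (t=18: DEC r by 7): p unchanged
  event 4 (t=22: SET r = -12): p unchanged
  event 5 (t=29: INC q by 12): p unchanged
  event 6 (t=37: SET p = 6): p 39 -> 6
  event 7 (t=41: SET r = 1): p unchanged
  event 8 (t=42: DEC p by 14): p 6 -> -8
Final: p = -8

Answer: -8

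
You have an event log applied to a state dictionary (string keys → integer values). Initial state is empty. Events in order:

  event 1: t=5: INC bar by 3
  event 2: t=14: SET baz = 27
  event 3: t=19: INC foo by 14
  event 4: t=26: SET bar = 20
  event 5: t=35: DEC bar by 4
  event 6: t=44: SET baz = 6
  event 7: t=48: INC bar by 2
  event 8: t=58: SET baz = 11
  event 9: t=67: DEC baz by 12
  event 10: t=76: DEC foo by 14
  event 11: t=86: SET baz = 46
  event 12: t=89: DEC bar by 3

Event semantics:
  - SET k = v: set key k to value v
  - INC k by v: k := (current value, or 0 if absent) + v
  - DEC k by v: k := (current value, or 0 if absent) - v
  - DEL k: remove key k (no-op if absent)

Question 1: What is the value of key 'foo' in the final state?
Answer: 0

Derivation:
Track key 'foo' through all 12 events:
  event 1 (t=5: INC bar by 3): foo unchanged
  event 2 (t=14: SET baz = 27): foo unchanged
  event 3 (t=19: INC foo by 14): foo (absent) -> 14
  event 4 (t=26: SET bar = 20): foo unchanged
  event 5 (t=35: DEC bar by 4): foo unchanged
  event 6 (t=44: SET baz = 6): foo unchanged
  event 7 (t=48: INC bar by 2): foo unchanged
  event 8 (t=58: SET baz = 11): foo unchanged
  event 9 (t=67: DEC baz by 12): foo unchanged
  event 10 (t=76: DEC foo by 14): foo 14 -> 0
  event 11 (t=86: SET baz = 46): foo unchanged
  event 12 (t=89: DEC bar by 3): foo unchanged
Final: foo = 0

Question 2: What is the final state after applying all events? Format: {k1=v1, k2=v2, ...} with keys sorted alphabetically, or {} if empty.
Answer: {bar=15, baz=46, foo=0}

Derivation:
  after event 1 (t=5: INC bar by 3): {bar=3}
  after event 2 (t=14: SET baz = 27): {bar=3, baz=27}
  after event 3 (t=19: INC foo by 14): {bar=3, baz=27, foo=14}
  after event 4 (t=26: SET bar = 20): {bar=20, baz=27, foo=14}
  after event 5 (t=35: DEC bar by 4): {bar=16, baz=27, foo=14}
  after event 6 (t=44: SET baz = 6): {bar=16, baz=6, foo=14}
  after event 7 (t=48: INC bar by 2): {bar=18, baz=6, foo=14}
  after event 8 (t=58: SET baz = 11): {bar=18, baz=11, foo=14}
  after event 9 (t=67: DEC baz by 12): {bar=18, baz=-1, foo=14}
  after event 10 (t=76: DEC foo by 14): {bar=18, baz=-1, foo=0}
  after event 11 (t=86: SET baz = 46): {bar=18, baz=46, foo=0}
  after event 12 (t=89: DEC bar by 3): {bar=15, baz=46, foo=0}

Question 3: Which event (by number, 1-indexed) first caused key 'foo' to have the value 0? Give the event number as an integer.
Looking for first event where foo becomes 0:
  event 3: foo = 14
  event 4: foo = 14
  event 5: foo = 14
  event 6: foo = 14
  event 7: foo = 14
  event 8: foo = 14
  event 9: foo = 14
  event 10: foo 14 -> 0  <-- first match

Answer: 10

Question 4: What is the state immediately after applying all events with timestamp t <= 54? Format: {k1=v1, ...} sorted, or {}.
Apply events with t <= 54 (7 events):
  after event 1 (t=5: INC bar by 3): {bar=3}
  after event 2 (t=14: SET baz = 27): {bar=3, baz=27}
  after event 3 (t=19: INC foo by 14): {bar=3, baz=27, foo=14}
  after event 4 (t=26: SET bar = 20): {bar=20, baz=27, foo=14}
  after event 5 (t=35: DEC bar by 4): {bar=16, baz=27, foo=14}
  after event 6 (t=44: SET baz = 6): {bar=16, baz=6, foo=14}
  after event 7 (t=48: INC bar by 2): {bar=18, baz=6, foo=14}

Answer: {bar=18, baz=6, foo=14}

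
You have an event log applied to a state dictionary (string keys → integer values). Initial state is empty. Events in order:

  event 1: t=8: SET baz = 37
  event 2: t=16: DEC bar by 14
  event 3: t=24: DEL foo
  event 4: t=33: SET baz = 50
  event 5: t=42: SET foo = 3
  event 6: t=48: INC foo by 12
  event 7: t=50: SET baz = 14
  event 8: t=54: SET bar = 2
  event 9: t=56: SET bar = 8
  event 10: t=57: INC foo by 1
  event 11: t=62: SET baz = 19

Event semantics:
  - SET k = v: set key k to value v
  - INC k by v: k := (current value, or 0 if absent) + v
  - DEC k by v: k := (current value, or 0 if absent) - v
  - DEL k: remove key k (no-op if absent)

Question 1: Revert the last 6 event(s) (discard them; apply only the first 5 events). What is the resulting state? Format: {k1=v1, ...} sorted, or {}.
Keep first 5 events (discard last 6):
  after event 1 (t=8: SET baz = 37): {baz=37}
  after event 2 (t=16: DEC bar by 14): {bar=-14, baz=37}
  after event 3 (t=24: DEL foo): {bar=-14, baz=37}
  after event 4 (t=33: SET baz = 50): {bar=-14, baz=50}
  after event 5 (t=42: SET foo = 3): {bar=-14, baz=50, foo=3}

Answer: {bar=-14, baz=50, foo=3}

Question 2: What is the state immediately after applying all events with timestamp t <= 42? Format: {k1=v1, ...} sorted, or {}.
Answer: {bar=-14, baz=50, foo=3}

Derivation:
Apply events with t <= 42 (5 events):
  after event 1 (t=8: SET baz = 37): {baz=37}
  after event 2 (t=16: DEC bar by 14): {bar=-14, baz=37}
  after event 3 (t=24: DEL foo): {bar=-14, baz=37}
  after event 4 (t=33: SET baz = 50): {bar=-14, baz=50}
  after event 5 (t=42: SET foo = 3): {bar=-14, baz=50, foo=3}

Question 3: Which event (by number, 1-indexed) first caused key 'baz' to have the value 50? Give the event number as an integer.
Looking for first event where baz becomes 50:
  event 1: baz = 37
  event 2: baz = 37
  event 3: baz = 37
  event 4: baz 37 -> 50  <-- first match

Answer: 4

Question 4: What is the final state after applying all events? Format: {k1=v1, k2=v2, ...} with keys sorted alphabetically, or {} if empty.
Answer: {bar=8, baz=19, foo=16}

Derivation:
  after event 1 (t=8: SET baz = 37): {baz=37}
  after event 2 (t=16: DEC bar by 14): {bar=-14, baz=37}
  after event 3 (t=24: DEL foo): {bar=-14, baz=37}
  after event 4 (t=33: SET baz = 50): {bar=-14, baz=50}
  after event 5 (t=42: SET foo = 3): {bar=-14, baz=50, foo=3}
  after event 6 (t=48: INC foo by 12): {bar=-14, baz=50, foo=15}
  after event 7 (t=50: SET baz = 14): {bar=-14, baz=14, foo=15}
  after event 8 (t=54: SET bar = 2): {bar=2, baz=14, foo=15}
  after event 9 (t=56: SET bar = 8): {bar=8, baz=14, foo=15}
  after event 10 (t=57: INC foo by 1): {bar=8, baz=14, foo=16}
  after event 11 (t=62: SET baz = 19): {bar=8, baz=19, foo=16}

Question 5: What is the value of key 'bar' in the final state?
Track key 'bar' through all 11 events:
  event 1 (t=8: SET baz = 37): bar unchanged
  event 2 (t=16: DEC bar by 14): bar (absent) -> -14
  event 3 (t=24: DEL foo): bar unchanged
  event 4 (t=33: SET baz = 50): bar unchanged
  event 5 (t=42: SET foo = 3): bar unchanged
  event 6 (t=48: INC foo by 12): bar unchanged
  event 7 (t=50: SET baz = 14): bar unchanged
  event 8 (t=54: SET bar = 2): bar -14 -> 2
  event 9 (t=56: SET bar = 8): bar 2 -> 8
  event 10 (t=57: INC foo by 1): bar unchanged
  event 11 (t=62: SET baz = 19): bar unchanged
Final: bar = 8

Answer: 8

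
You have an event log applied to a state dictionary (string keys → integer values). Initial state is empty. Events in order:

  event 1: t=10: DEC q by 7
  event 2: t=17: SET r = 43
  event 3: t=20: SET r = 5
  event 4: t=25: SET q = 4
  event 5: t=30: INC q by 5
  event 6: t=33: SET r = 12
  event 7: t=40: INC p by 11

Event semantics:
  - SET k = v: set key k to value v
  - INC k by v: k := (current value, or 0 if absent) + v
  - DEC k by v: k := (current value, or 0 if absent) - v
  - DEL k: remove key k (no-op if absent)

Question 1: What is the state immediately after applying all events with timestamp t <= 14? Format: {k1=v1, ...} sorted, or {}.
Apply events with t <= 14 (1 events):
  after event 1 (t=10: DEC q by 7): {q=-7}

Answer: {q=-7}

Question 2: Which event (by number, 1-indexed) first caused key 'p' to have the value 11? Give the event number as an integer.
Looking for first event where p becomes 11:
  event 7: p (absent) -> 11  <-- first match

Answer: 7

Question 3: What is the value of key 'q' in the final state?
Answer: 9

Derivation:
Track key 'q' through all 7 events:
  event 1 (t=10: DEC q by 7): q (absent) -> -7
  event 2 (t=17: SET r = 43): q unchanged
  event 3 (t=20: SET r = 5): q unchanged
  event 4 (t=25: SET q = 4): q -7 -> 4
  event 5 (t=30: INC q by 5): q 4 -> 9
  event 6 (t=33: SET r = 12): q unchanged
  event 7 (t=40: INC p by 11): q unchanged
Final: q = 9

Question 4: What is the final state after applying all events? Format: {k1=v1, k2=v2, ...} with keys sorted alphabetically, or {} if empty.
Answer: {p=11, q=9, r=12}

Derivation:
  after event 1 (t=10: DEC q by 7): {q=-7}
  after event 2 (t=17: SET r = 43): {q=-7, r=43}
  after event 3 (t=20: SET r = 5): {q=-7, r=5}
  after event 4 (t=25: SET q = 4): {q=4, r=5}
  after event 5 (t=30: INC q by 5): {q=9, r=5}
  after event 6 (t=33: SET r = 12): {q=9, r=12}
  after event 7 (t=40: INC p by 11): {p=11, q=9, r=12}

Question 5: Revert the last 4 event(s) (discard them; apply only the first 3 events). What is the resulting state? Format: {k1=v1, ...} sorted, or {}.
Keep first 3 events (discard last 4):
  after event 1 (t=10: DEC q by 7): {q=-7}
  after event 2 (t=17: SET r = 43): {q=-7, r=43}
  after event 3 (t=20: SET r = 5): {q=-7, r=5}

Answer: {q=-7, r=5}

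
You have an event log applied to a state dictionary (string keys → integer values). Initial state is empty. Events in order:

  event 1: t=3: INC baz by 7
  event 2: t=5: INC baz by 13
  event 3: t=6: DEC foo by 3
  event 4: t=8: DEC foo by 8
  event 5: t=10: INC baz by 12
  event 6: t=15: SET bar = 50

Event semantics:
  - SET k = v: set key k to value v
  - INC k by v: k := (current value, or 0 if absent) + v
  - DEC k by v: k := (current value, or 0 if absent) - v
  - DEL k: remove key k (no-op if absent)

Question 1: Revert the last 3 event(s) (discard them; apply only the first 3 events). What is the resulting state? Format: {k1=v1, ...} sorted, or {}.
Keep first 3 events (discard last 3):
  after event 1 (t=3: INC baz by 7): {baz=7}
  after event 2 (t=5: INC baz by 13): {baz=20}
  after event 3 (t=6: DEC foo by 3): {baz=20, foo=-3}

Answer: {baz=20, foo=-3}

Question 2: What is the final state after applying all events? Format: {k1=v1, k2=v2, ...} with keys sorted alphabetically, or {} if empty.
  after event 1 (t=3: INC baz by 7): {baz=7}
  after event 2 (t=5: INC baz by 13): {baz=20}
  after event 3 (t=6: DEC foo by 3): {baz=20, foo=-3}
  after event 4 (t=8: DEC foo by 8): {baz=20, foo=-11}
  after event 5 (t=10: INC baz by 12): {baz=32, foo=-11}
  after event 6 (t=15: SET bar = 50): {bar=50, baz=32, foo=-11}

Answer: {bar=50, baz=32, foo=-11}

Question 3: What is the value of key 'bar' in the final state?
Answer: 50

Derivation:
Track key 'bar' through all 6 events:
  event 1 (t=3: INC baz by 7): bar unchanged
  event 2 (t=5: INC baz by 13): bar unchanged
  event 3 (t=6: DEC foo by 3): bar unchanged
  event 4 (t=8: DEC foo by 8): bar unchanged
  event 5 (t=10: INC baz by 12): bar unchanged
  event 6 (t=15: SET bar = 50): bar (absent) -> 50
Final: bar = 50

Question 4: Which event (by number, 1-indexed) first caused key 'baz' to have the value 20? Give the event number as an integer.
Answer: 2

Derivation:
Looking for first event where baz becomes 20:
  event 1: baz = 7
  event 2: baz 7 -> 20  <-- first match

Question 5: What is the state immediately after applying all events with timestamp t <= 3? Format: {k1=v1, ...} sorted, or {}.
Answer: {baz=7}

Derivation:
Apply events with t <= 3 (1 events):
  after event 1 (t=3: INC baz by 7): {baz=7}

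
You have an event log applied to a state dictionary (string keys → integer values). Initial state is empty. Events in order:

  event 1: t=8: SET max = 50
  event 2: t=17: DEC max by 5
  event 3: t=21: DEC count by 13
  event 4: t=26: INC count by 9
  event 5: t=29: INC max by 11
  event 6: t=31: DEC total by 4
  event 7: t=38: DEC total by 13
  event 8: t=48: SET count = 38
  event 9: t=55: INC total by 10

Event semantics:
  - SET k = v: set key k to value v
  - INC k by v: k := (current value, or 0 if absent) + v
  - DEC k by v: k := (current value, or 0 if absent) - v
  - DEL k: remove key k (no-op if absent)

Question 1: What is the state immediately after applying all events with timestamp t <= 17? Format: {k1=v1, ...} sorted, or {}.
Apply events with t <= 17 (2 events):
  after event 1 (t=8: SET max = 50): {max=50}
  after event 2 (t=17: DEC max by 5): {max=45}

Answer: {max=45}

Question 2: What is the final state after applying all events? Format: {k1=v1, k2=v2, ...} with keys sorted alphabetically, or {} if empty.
  after event 1 (t=8: SET max = 50): {max=50}
  after event 2 (t=17: DEC max by 5): {max=45}
  after event 3 (t=21: DEC count by 13): {count=-13, max=45}
  after event 4 (t=26: INC count by 9): {count=-4, max=45}
  after event 5 (t=29: INC max by 11): {count=-4, max=56}
  after event 6 (t=31: DEC total by 4): {count=-4, max=56, total=-4}
  after event 7 (t=38: DEC total by 13): {count=-4, max=56, total=-17}
  after event 8 (t=48: SET count = 38): {count=38, max=56, total=-17}
  after event 9 (t=55: INC total by 10): {count=38, max=56, total=-7}

Answer: {count=38, max=56, total=-7}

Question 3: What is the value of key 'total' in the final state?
Track key 'total' through all 9 events:
  event 1 (t=8: SET max = 50): total unchanged
  event 2 (t=17: DEC max by 5): total unchanged
  event 3 (t=21: DEC count by 13): total unchanged
  event 4 (t=26: INC count by 9): total unchanged
  event 5 (t=29: INC max by 11): total unchanged
  event 6 (t=31: DEC total by 4): total (absent) -> -4
  event 7 (t=38: DEC total by 13): total -4 -> -17
  event 8 (t=48: SET count = 38): total unchanged
  event 9 (t=55: INC total by 10): total -17 -> -7
Final: total = -7

Answer: -7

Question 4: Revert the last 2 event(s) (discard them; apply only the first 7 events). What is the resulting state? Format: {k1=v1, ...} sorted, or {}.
Answer: {count=-4, max=56, total=-17}

Derivation:
Keep first 7 events (discard last 2):
  after event 1 (t=8: SET max = 50): {max=50}
  after event 2 (t=17: DEC max by 5): {max=45}
  after event 3 (t=21: DEC count by 13): {count=-13, max=45}
  after event 4 (t=26: INC count by 9): {count=-4, max=45}
  after event 5 (t=29: INC max by 11): {count=-4, max=56}
  after event 6 (t=31: DEC total by 4): {count=-4, max=56, total=-4}
  after event 7 (t=38: DEC total by 13): {count=-4, max=56, total=-17}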